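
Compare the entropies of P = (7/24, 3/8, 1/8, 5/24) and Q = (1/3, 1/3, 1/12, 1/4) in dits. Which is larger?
P

Computing entropies in dits:
H(P) = 0.5706
H(Q) = 0.5585

Distribution P has higher entropy.

Intuition: The distribution closer to uniform (more spread out) has higher entropy.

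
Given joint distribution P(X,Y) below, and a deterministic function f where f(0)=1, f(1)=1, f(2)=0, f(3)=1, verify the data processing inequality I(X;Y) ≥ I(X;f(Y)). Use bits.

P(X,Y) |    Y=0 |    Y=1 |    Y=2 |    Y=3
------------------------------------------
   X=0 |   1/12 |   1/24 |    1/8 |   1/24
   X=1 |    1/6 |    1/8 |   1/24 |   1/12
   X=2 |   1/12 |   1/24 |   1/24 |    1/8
I(X;Y) = 0.1272, I(X;f(Y)) = 0.0829, inequality holds: 0.1272 ≥ 0.0829

Data Processing Inequality: For any Markov chain X → Y → Z, we have I(X;Y) ≥ I(X;Z).

Here Z = f(Y) is a deterministic function of Y, forming X → Y → Z.

Original I(X;Y) = 0.1272 bits

After applying f:
P(X,Z) where Z=f(Y):
- P(X,Z=0) = P(X,Y=2)
- P(X,Z=1) = P(X,Y=0) + P(X,Y=1) + P(X,Y=3)

I(X;Z) = I(X;f(Y)) = 0.0829 bits

Verification: 0.1272 ≥ 0.0829 ✓

Information cannot be created by processing; the function f can only lose information about X.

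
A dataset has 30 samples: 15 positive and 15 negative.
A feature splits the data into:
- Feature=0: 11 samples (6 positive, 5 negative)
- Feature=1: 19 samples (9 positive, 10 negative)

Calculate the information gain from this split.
0.0035 bits

Information Gain = H(Y) - H(Y|Feature)

Before split:
P(positive) = 15/30 = 0.5000
H(Y) = 1.0000 bits

After split:
Feature=0: H = 0.9940 bits (weight = 11/30)
Feature=1: H = 0.9980 bits (weight = 19/30)
H(Y|Feature) = (11/30)×0.9940 + (19/30)×0.9980 = 0.9965 bits

Information Gain = 1.0000 - 0.9965 = 0.0035 bits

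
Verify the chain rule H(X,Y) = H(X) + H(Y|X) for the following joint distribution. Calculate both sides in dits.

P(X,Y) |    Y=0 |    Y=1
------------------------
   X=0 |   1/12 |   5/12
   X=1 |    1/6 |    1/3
H(X,Y) = 0.5371, H(X) = 0.3010, H(Y|X) = 0.2361 (all in dits)

Chain rule: H(X,Y) = H(X) + H(Y|X)

Left side — joint entropy directly:
H(X,Y) = -Σ p(x,y) log p(x,y) = 0.5371 dits

Right side — compute H(Y|X) from the conditional distributions:
P(X) = (1/2, 1/2), so H(X) = 0.3010 dits
H(Y|X) = Σ_x P(X=x) · H(Y|X=x):
  P(Y|X=0) = (1/6, 5/6), H(Y|X=0) = 0.1957, weight P(X=0) = 1/2
  P(Y|X=1) = (1/3, 2/3), H(Y|X=1) = 0.2764, weight P(X=1) = 1/2
H(Y|X) = 0.2361 dits

H(X) + H(Y|X) = 0.3010 + 0.2361 = 0.5371 dits

Both sides equal 0.5371 dits. ✓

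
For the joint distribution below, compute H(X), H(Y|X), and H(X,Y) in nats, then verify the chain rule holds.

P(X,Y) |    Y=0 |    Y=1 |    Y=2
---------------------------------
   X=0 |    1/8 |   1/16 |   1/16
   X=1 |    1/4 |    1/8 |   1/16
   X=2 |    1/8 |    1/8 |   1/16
H(X,Y) = 2.0794, H(X) = 1.0717, H(Y|X) = 1.0077 (all in nats)

Chain rule: H(X,Y) = H(X) + H(Y|X)

Left side — joint entropy directly:
H(X,Y) = -Σ p(x,y) log p(x,y) = 2.0794 nats

Right side — compute H(Y|X) from the conditional distributions:
P(X) = (1/4, 7/16, 5/16), so H(X) = 1.0717 nats
H(Y|X) = Σ_x P(X=x) · H(Y|X=x):
  P(Y|X=0) = (1/2, 1/4, 1/4), H(Y|X=0) = 1.0397, weight P(X=0) = 1/4
  P(Y|X=1) = (4/7, 2/7, 1/7), H(Y|X=1) = 0.9557, weight P(X=1) = 7/16
  P(Y|X=2) = (2/5, 2/5, 1/5), H(Y|X=2) = 1.0549, weight P(X=2) = 5/16
H(Y|X) = 1.0077 nats

H(X) + H(Y|X) = 1.0717 + 1.0077 = 2.0794 nats

Both sides equal 2.0794 nats. ✓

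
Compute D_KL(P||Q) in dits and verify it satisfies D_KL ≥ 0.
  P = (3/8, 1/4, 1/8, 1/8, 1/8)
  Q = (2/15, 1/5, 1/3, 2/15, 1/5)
0.1104 dits

KL divergence satisfies the Gibbs inequality: D_KL(P||Q) ≥ 0 for all distributions P, Q.

D_KL(P||Q) = Σ p(x) log(p(x)/q(x))
Term by term:
  x=0: 3/8 × log_10[(3/8)/(2/15)] = 0.1684
  x=1: 1/4 × log_10[(1/4)/(1/5)] = 0.0242
  x=2: 1/8 × log_10[(1/8)/(1/3)] = -0.0532
  x=3: 1/8 × log_10[(1/8)/(2/15)] = -0.0035
  x=4: 1/8 × log_10[(1/8)/(1/5)] = -0.0255
D_KL(P||Q) = 0.1104 dits

D_KL(P||Q) = 0.1104 ≥ 0 ✓

This non-negativity is a fundamental property: relative entropy cannot be negative because it measures how different Q is from P.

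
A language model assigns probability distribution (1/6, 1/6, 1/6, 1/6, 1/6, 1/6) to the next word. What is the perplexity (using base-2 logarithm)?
6.0000

Perplexity is 2^H (or exp(H) for natural log).

First, H = -Σ p log p = 2.5850 bits
Perplexity = 2^2.5850 = 6.0000

Interpretation: The model's uncertainty is equivalent to choosing uniformly among 6.0 options.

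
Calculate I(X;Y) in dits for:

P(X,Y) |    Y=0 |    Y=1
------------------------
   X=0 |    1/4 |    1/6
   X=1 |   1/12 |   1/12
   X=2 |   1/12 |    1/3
0.0325 dits

Mutual information: I(X;Y) = H(X) + H(Y) - H(X,Y)

Marginals:
P(X) = (5/12, 1/6, 5/12), H(X) = 0.4465 dits
P(Y) = (5/12, 7/12), H(Y) = 0.2950 dits

Joint entropy: H(X,Y) = 0.7090 dits

I(X;Y) = 0.4465 + 0.2950 - 0.7090 = 0.0325 dits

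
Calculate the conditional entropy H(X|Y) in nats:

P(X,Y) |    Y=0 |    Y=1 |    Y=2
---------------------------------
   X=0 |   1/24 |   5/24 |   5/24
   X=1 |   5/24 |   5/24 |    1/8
0.6220 nats

Using the chain rule: H(X|Y) = H(X,Y) - H(Y)

First, compute H(X,Y) = 1.6995 nats

Marginal P(Y) = (1/4, 5/12, 1/3)
H(Y) = 1.0776 nats

H(X|Y) = H(X,Y) - H(Y) = 1.6995 - 1.0776 = 0.6220 nats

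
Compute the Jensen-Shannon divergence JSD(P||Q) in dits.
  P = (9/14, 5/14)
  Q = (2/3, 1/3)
0.0001 dits

Jensen-Shannon divergence is:
JSD(P||Q) = 0.5 × D_KL(P||M) + 0.5 × D_KL(Q||M)
where M = 0.5 × (P + Q) is the mixture distribution.

M = 0.5 × (9/14, 5/14) + 0.5 × (2/3, 1/3) = (0.654762, 0.345238)

D_KL(P||M) = 0.0001 dits
D_KL(Q||M) = 0.0001 dits

JSD(P||Q) = 0.5 × 0.0001 + 0.5 × 0.0001 = 0.0001 dits

Unlike KL divergence, JSD is symmetric and bounded: 0 ≤ JSD ≤ log(2).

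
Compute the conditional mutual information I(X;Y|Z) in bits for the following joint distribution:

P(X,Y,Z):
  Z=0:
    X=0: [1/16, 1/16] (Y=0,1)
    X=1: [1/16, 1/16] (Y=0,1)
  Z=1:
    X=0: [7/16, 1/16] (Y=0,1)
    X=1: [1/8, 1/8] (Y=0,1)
0.0867 bits

Conditional mutual information: I(X;Y|Z) = H(X|Z) + H(Y|Z) - H(X,Y|Z)

H(Z) = 0.8113
H(X,Z) = 1.7500 → H(X|Z) = 0.9387
H(Y,Z) = 1.6697 → H(Y|Z) = 0.8585
H(X,Y,Z) = 2.5218 → H(X,Y|Z) = 1.7105

I(X;Y|Z) = 0.9387 + 0.8585 - 1.7105 = 0.0867 bits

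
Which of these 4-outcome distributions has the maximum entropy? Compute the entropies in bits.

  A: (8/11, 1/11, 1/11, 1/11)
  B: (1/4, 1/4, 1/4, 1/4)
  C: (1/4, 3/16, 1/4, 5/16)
B

For a discrete distribution over n outcomes, entropy is maximized by the uniform distribution.

Computing entropies:
H(A) = 1.2776 bits
H(B) = 2.0000 bits
H(C) = 1.9772 bits

The uniform distribution (where all probabilities equal 1/4) achieves the maximum entropy of log_2(4) = 2.0000 bits.

Distribution B has the highest entropy.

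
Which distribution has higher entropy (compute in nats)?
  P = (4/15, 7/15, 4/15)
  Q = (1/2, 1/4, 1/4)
P

Computing entropies in nats:
H(P) = 1.0606
H(Q) = 1.0397

Distribution P has higher entropy.

Intuition: The distribution closer to uniform (more spread out) has higher entropy.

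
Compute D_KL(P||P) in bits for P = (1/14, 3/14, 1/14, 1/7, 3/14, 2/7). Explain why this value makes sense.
0.0000 bits

KL divergence satisfies the Gibbs inequality: D_KL(P||Q) ≥ 0 for all distributions P, Q.

D_KL(P||Q) = Σ p(x) log(p(x)/q(x))
Each term is p(x) × log_2(p(x)/p(x)) = p(x) × log_2(1) = 0, so the sum is 0.
D_KL(P||Q) = 0.0000 bits

When P = Q, the KL divergence is exactly 0, as there is no 'divergence' between identical distributions.

This non-negativity is a fundamental property: relative entropy cannot be negative because it measures how different Q is from P.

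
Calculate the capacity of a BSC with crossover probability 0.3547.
0.0618 bits

For a binary symmetric channel (BSC) with error probability p:
Capacity C = 1 - H(p) bits per symbol

where H(p) = -p log₂(p) - (1-p) log₂(1-p) is the binary entropy function.

H(0.3547) = 0.9382 bits
C = 1 - 0.9382 = 0.0618 bits per symbol

This means we can reliably transmit up to 0.0618 bits of information per channel use.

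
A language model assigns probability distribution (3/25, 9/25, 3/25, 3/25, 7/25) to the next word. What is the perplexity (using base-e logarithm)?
4.4261

Perplexity is e^H (or exp(H) for natural log).

First, H = -Σ p log p = 1.4875 nats
Perplexity = e^1.4875 = 4.4261

Interpretation: The model's uncertainty is equivalent to choosing uniformly among 4.4 options.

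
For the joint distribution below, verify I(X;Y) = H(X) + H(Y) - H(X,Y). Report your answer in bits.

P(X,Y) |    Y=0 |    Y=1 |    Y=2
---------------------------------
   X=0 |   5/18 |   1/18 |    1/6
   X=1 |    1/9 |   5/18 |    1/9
I(X;Y) = 0.1780 bits

Mutual information has multiple equivalent forms:
- I(X;Y) = H(X) - H(X|Y)
- I(X;Y) = H(Y) - H(Y|X)
- I(X;Y) = H(X) + H(Y) - H(X,Y)

Computing all quantities:
H(X) = 1.0000, H(Y) = 1.5715, H(X,Y) = 2.3936
H(X|Y) = 0.8220, H(Y|X) = 1.3936

Verification:
H(X) - H(X|Y) = 1.0000 - 0.8220 = 0.1780
H(Y) - H(Y|X) = 1.5715 - 1.3936 = 0.1780
H(X) + H(Y) - H(X,Y) = 1.0000 + 1.5715 - 2.3936 = 0.1780

All forms give I(X;Y) = 0.1780 bits. ✓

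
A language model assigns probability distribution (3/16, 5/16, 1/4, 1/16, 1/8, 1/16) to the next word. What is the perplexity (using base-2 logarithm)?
5.1061

Perplexity is 2^H (or exp(H) for natural log).

First, H = -Σ p log p = 2.3522 bits
Perplexity = 2^2.3522 = 5.1061

Interpretation: The model's uncertainty is equivalent to choosing uniformly among 5.1 options.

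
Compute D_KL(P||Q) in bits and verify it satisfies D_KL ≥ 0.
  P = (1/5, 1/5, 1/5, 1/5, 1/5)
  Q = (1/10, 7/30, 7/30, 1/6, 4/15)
0.0806 bits

KL divergence satisfies the Gibbs inequality: D_KL(P||Q) ≥ 0 for all distributions P, Q.

D_KL(P||Q) = Σ p(x) log(p(x)/q(x))
Term by term:
  x=0: 1/5 × log_2[(1/5)/(1/10)] = 0.2000
  x=1: 1/5 × log_2[(1/5)/(7/30)] = -0.0445
  x=2: 1/5 × log_2[(1/5)/(7/30)] = -0.0445
  x=3: 1/5 × log_2[(1/5)/(1/6)] = 0.0526
  x=4: 1/5 × log_2[(1/5)/(4/15)] = -0.0830
D_KL(P||Q) = 0.0806 bits

D_KL(P||Q) = 0.0806 ≥ 0 ✓

This non-negativity is a fundamental property: relative entropy cannot be negative because it measures how different Q is from P.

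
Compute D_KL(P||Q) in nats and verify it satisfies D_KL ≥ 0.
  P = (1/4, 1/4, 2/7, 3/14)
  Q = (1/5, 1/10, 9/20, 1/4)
0.1220 nats

KL divergence satisfies the Gibbs inequality: D_KL(P||Q) ≥ 0 for all distributions P, Q.

D_KL(P||Q) = Σ p(x) log(p(x)/q(x))
Term by term:
  x=0: 1/4 × log_e[(1/4)/(1/5)] = 0.0558
  x=1: 1/4 × log_e[(1/4)/(1/10)] = 0.2291
  x=2: 2/7 × log_e[(2/7)/(9/20)] = -0.1298
  x=3: 3/14 × log_e[(3/14)/(1/4)] = -0.0330
D_KL(P||Q) = 0.1220 nats

D_KL(P||Q) = 0.1220 ≥ 0 ✓

This non-negativity is a fundamental property: relative entropy cannot be negative because it measures how different Q is from P.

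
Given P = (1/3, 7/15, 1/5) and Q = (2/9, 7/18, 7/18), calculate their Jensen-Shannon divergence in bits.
0.0329 bits

Jensen-Shannon divergence is:
JSD(P||Q) = 0.5 × D_KL(P||M) + 0.5 × D_KL(Q||M)
where M = 0.5 × (P + Q) is the mixture distribution.

M = 0.5 × (1/3, 7/15, 1/5) + 0.5 × (2/9, 7/18, 7/18) = (5/18, 0.427778, 0.294444)

D_KL(P||M) = 0.0347 bits
D_KL(Q||M) = 0.0311 bits

JSD(P||Q) = 0.5 × 0.0347 + 0.5 × 0.0311 = 0.0329 bits

Unlike KL divergence, JSD is symmetric and bounded: 0 ≤ JSD ≤ log(2).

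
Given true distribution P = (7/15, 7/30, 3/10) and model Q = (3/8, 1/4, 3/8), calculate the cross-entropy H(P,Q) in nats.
1.0754 nats

Cross-entropy: H(P,Q) = -Σ p(x) log q(x)

Alternatively: H(P,Q) = H(P) + D_KL(P||Q)
H(P) = 1.0564 nats
D_KL(P||Q) = 0.0190 nats

H(P,Q) = 1.0564 + 0.0190 = 1.0754 nats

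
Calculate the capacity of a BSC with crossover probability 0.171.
0.3400 bits

For a binary symmetric channel (BSC) with error probability p:
Capacity C = 1 - H(p) bits per symbol

where H(p) = -p log₂(p) - (1-p) log₂(1-p) is the binary entropy function.

H(0.171) = 0.6600 bits
C = 1 - 0.6600 = 0.3400 bits per symbol

This means we can reliably transmit up to 0.3400 bits of information per channel use.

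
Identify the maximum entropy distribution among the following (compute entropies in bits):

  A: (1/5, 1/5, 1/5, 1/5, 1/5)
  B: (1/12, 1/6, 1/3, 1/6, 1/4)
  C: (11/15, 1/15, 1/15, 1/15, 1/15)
A

For a discrete distribution over n outcomes, entropy is maximized by the uniform distribution.

Computing entropies:
H(A) = 2.3219 bits
H(B) = 2.1887 bits
H(C) = 1.3700 bits

The uniform distribution (where all probabilities equal 1/5) achieves the maximum entropy of log_2(5) = 2.3219 bits.

Distribution A has the highest entropy.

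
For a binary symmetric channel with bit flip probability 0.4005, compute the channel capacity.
0.0288 bits

For a binary symmetric channel (BSC) with error probability p:
Capacity C = 1 - H(p) bits per symbol

where H(p) = -p log₂(p) - (1-p) log₂(1-p) is the binary entropy function.

H(0.4005) = 0.9712 bits
C = 1 - 0.9712 = 0.0288 bits per symbol

This means we can reliably transmit up to 0.0288 bits of information per channel use.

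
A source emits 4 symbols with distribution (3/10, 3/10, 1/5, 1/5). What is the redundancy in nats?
0.0201 nats

Redundancy measures how far a source is from maximum entropy:
R = H_max - H(X)

Maximum entropy for 4 symbols: H_max = log_e(4) = 1.3863 nats
Actual entropy: H(X) = 1.3662 nats
Redundancy: R = 1.3863 - 1.3662 = 0.0201 nats

This redundancy represents potential for compression: the source could be compressed by 0.0201 nats per symbol.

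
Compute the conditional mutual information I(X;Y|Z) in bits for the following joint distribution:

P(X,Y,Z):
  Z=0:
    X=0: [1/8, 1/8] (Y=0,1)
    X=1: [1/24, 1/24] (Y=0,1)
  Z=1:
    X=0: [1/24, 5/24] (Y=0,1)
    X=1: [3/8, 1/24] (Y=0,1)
0.2784 bits

Conditional mutual information: I(X;Y|Z) = H(X|Z) + H(Y|Z) - H(X,Y|Z)

H(Z) = 0.9183
H(X,Z) = 1.8250 → H(X|Z) = 0.9067
H(Y,Z) = 1.8879 → H(Y|Z) = 0.9696
H(X,Y,Z) = 2.5163 → H(X,Y|Z) = 1.5980

I(X;Y|Z) = 0.9067 + 0.9696 - 1.5980 = 0.2784 bits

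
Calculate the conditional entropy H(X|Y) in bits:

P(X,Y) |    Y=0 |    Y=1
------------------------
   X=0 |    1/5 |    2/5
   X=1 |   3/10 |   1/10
0.8464 bits

Using the chain rule: H(X|Y) = H(X,Y) - H(Y)

First, compute H(X,Y) = 1.8464 bits

Marginal P(Y) = (1/2, 1/2)
H(Y) = 1.0000 bits

H(X|Y) = H(X,Y) - H(Y) = 1.8464 - 1.0000 = 0.8464 bits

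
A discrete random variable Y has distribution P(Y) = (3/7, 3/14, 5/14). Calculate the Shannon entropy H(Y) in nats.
1.0609 nats

Shannon entropy is H(X) = -Σ p(x) log p(x).

For P = (3/7, 3/14, 5/14):
H = -3/7 × log_e(3/7) -3/14 × log_e(3/14) -5/14 × log_e(5/14)
H = 1.0609 nats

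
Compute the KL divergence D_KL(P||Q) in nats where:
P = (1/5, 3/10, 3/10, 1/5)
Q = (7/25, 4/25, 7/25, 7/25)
0.0747 nats

KL divergence: D_KL(P||Q) = Σ p(x) log(p(x)/q(x))

Computing term by term:
  x=0: 1/5 × log_e[(1/5)/(7/25)] = 1/5 × -0.3365 = -0.0673
  x=1: 3/10 × log_e[(3/10)/(4/25)] = 3/10 × 0.6286 = 0.1886
  x=2: 3/10 × log_e[(3/10)/(7/25)] = 3/10 × 0.0690 = 0.0207
  x=3: 1/5 × log_e[(1/5)/(7/25)] = 1/5 × -0.3365 = -0.0673

D_KL(P||Q) = 0.0747 nats

Note: KL divergence is always non-negative and equals 0 iff P = Q.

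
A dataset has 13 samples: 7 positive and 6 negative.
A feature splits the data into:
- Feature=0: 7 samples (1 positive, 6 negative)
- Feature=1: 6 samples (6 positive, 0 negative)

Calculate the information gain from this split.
0.6771 bits

Information Gain = H(Y) - H(Y|Feature)

Before split:
P(positive) = 7/13 = 0.5385
H(Y) = 0.9957 bits

After split:
Feature=0: H = 0.5917 bits (weight = 7/13)
Feature=1: H = 0.0000 bits (weight = 6/13)
H(Y|Feature) = (7/13)×0.5917 + (6/13)×0.0000 = 0.3186 bits

Information Gain = 0.9957 - 0.3186 = 0.6771 bits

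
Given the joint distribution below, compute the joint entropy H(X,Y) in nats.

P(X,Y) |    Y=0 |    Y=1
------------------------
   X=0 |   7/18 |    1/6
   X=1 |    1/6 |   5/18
1.3204 nats

Joint entropy is H(X,Y) = -Σ_{x,y} p(x,y) log p(x,y).

Summing over all non-zero entries:
H(X,Y) = -[7/18·log_e(7/18) + 1/6·log_e(1/6) + 1/6·log_e(1/6) + 5/18·log_e(5/18)]
H(X,Y) = 1.3204 nats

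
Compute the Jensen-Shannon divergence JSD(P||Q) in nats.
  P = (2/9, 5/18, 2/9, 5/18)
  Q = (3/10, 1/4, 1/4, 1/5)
0.0069 nats

Jensen-Shannon divergence is:
JSD(P||Q) = 0.5 × D_KL(P||M) + 0.5 × D_KL(Q||M)
where M = 0.5 × (P + Q) is the mixture distribution.

M = 0.5 × (2/9, 5/18, 2/9, 5/18) + 0.5 × (3/10, 1/4, 1/4, 1/5) = (0.261111, 0.263889, 0.236111, 0.238889)

D_KL(P||M) = 0.0068 nats
D_KL(Q||M) = 0.0069 nats

JSD(P||Q) = 0.5 × 0.0068 + 0.5 × 0.0069 = 0.0069 nats

Unlike KL divergence, JSD is symmetric and bounded: 0 ≤ JSD ≤ log(2).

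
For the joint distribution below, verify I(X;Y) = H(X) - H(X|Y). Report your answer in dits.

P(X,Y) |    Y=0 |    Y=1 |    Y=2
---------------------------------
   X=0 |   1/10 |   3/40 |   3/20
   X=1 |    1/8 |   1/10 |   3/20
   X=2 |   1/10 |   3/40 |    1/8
I(X;Y) = 0.0006 dits

Mutual information has multiple equivalent forms:
- I(X;Y) = H(X) - H(X|Y)
- I(X;Y) = H(Y) - H(Y|X)
- I(X;Y) = H(X) + H(Y) - H(X,Y)

Computing all quantities:
H(X) = 0.4752, H(Y) = 0.4671, H(X,Y) = 0.9417
H(X|Y) = 0.4746, H(Y|X) = 0.4664

Verification:
H(X) - H(X|Y) = 0.4752 - 0.4746 = 0.0006
H(Y) - H(Y|X) = 0.4671 - 0.4664 = 0.0006
H(X) + H(Y) - H(X,Y) = 0.4752 + 0.4671 - 0.9417 = 0.0006

All forms give I(X;Y) = 0.0006 dits. ✓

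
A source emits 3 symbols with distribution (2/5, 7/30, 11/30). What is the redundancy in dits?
0.0107 dits

Redundancy measures how far a source is from maximum entropy:
R = H_max - H(X)

Maximum entropy for 3 symbols: H_max = log_10(3) = 0.4771 dits
Actual entropy: H(X) = 0.4664 dits
Redundancy: R = 0.4771 - 0.4664 = 0.0107 dits

This redundancy represents potential for compression: the source could be compressed by 0.0107 dits per symbol.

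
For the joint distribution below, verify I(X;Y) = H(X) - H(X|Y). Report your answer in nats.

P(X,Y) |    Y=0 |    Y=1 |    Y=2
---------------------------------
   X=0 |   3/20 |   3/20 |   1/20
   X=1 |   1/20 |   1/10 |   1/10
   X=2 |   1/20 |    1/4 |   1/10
I(X;Y) = 0.0644 nats

Mutual information has multiple equivalent forms:
- I(X;Y) = H(X) - H(X|Y)
- I(X;Y) = H(Y) - H(Y|X)
- I(X;Y) = H(X) + H(Y) - H(X,Y)

Computing all quantities:
H(X) = 1.0805, H(Y) = 1.0397, H(X,Y) = 2.0558
H(X|Y) = 1.0161, H(Y|X) = 0.9753

Verification:
H(X) - H(X|Y) = 1.0805 - 1.0161 = 0.0644
H(Y) - H(Y|X) = 1.0397 - 0.9753 = 0.0644
H(X) + H(Y) - H(X,Y) = 1.0805 + 1.0397 - 2.0558 = 0.0644

All forms give I(X;Y) = 0.0644 nats. ✓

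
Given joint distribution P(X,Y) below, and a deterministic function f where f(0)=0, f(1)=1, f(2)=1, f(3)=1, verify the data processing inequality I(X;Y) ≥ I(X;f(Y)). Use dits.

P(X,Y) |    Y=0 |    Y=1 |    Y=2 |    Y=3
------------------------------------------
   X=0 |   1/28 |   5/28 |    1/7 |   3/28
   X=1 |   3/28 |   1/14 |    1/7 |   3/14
I(X;Y) = 0.0252, I(X;f(Y)) = 0.0070, inequality holds: 0.0252 ≥ 0.0070

Data Processing Inequality: For any Markov chain X → Y → Z, we have I(X;Y) ≥ I(X;Z).

Here Z = f(Y) is a deterministic function of Y, forming X → Y → Z.

Original I(X;Y) = 0.0252 dits

After applying f:
P(X,Z) where Z=f(Y):
- P(X,Z=0) = P(X,Y=0)
- P(X,Z=1) = P(X,Y=1) + P(X,Y=2) + P(X,Y=3)

I(X;Z) = I(X;f(Y)) = 0.0070 dits

Verification: 0.0252 ≥ 0.0070 ✓

Information cannot be created by processing; the function f can only lose information about X.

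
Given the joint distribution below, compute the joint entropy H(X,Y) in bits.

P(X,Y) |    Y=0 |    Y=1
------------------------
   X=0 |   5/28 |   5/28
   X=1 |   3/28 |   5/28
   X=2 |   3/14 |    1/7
2.5540 bits

Joint entropy is H(X,Y) = -Σ_{x,y} p(x,y) log p(x,y).

Summing over all non-zero entries:
H(X,Y) = -[5/28·log_2(5/28) + 5/28·log_2(5/28) + 3/28·log_2(3/28) + 5/28·log_2(5/28) + 3/14·log_2(3/14) + 1/7·log_2(1/7)]
H(X,Y) = 2.5540 bits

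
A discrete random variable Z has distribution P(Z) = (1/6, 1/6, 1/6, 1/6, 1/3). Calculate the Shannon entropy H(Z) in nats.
1.5607 nats

Shannon entropy is H(X) = -Σ p(x) log p(x).

For P = (1/6, 1/6, 1/6, 1/6, 1/3):
H = -1/6 × log_e(1/6) -1/6 × log_e(1/6) -1/6 × log_e(1/6) -1/6 × log_e(1/6) -1/3 × log_e(1/3)
H = 1.5607 nats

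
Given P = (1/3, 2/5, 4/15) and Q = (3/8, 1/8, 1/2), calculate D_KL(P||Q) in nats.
0.2584 nats

KL divergence: D_KL(P||Q) = Σ p(x) log(p(x)/q(x))

Computing term by term:
  x=0: 1/3 × log_e[(1/3)/(3/8)] = 1/3 × -0.1178 = -0.0393
  x=1: 2/5 × log_e[(2/5)/(1/8)] = 2/5 × 1.1632 = 0.4653
  x=2: 4/15 × log_e[(4/15)/(1/2)] = 4/15 × -0.6286 = -0.1676

D_KL(P||Q) = 0.2584 nats

Note: KL divergence is always non-negative and equals 0 iff P = Q.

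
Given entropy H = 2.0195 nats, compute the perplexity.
7.5346

Perplexity is e^H (or exp(H) for natural log).

H = 2.0195 nats
Perplexity = e^2.0195 = 7.5346

Interpretation: The model's uncertainty is equivalent to choosing uniformly among 7.5 options.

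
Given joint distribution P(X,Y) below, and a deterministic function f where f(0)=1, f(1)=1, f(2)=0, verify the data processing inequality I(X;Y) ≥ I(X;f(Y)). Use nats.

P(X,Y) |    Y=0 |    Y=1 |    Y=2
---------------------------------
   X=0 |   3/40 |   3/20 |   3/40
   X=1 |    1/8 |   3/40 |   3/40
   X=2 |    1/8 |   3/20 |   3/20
I(X;Y) = 0.0235, I(X;f(Y)) = 0.0051, inequality holds: 0.0235 ≥ 0.0051

Data Processing Inequality: For any Markov chain X → Y → Z, we have I(X;Y) ≥ I(X;Z).

Here Z = f(Y) is a deterministic function of Y, forming X → Y → Z.

Original I(X;Y) = 0.0235 nats

After applying f:
P(X,Z) where Z=f(Y):
- P(X,Z=0) = P(X,Y=2)
- P(X,Z=1) = P(X,Y=0) + P(X,Y=1)

I(X;Z) = I(X;f(Y)) = 0.0051 nats

Verification: 0.0235 ≥ 0.0051 ✓

Information cannot be created by processing; the function f can only lose information about X.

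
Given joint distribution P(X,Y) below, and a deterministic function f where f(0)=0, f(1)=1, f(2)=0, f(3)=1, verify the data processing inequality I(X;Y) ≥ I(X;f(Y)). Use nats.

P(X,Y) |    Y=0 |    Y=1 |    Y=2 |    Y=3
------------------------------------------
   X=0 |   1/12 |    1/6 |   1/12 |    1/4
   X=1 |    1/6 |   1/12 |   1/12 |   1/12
I(X;Y) = 0.0580, I(X;f(Y)) = 0.0498, inequality holds: 0.0580 ≥ 0.0498

Data Processing Inequality: For any Markov chain X → Y → Z, we have I(X;Y) ≥ I(X;Z).

Here Z = f(Y) is a deterministic function of Y, forming X → Y → Z.

Original I(X;Y) = 0.0580 nats

After applying f:
P(X,Z) where Z=f(Y):
- P(X,Z=0) = P(X,Y=0) + P(X,Y=2)
- P(X,Z=1) = P(X,Y=1) + P(X,Y=3)

I(X;Z) = I(X;f(Y)) = 0.0498 nats

Verification: 0.0580 ≥ 0.0498 ✓

Information cannot be created by processing; the function f can only lose information about X.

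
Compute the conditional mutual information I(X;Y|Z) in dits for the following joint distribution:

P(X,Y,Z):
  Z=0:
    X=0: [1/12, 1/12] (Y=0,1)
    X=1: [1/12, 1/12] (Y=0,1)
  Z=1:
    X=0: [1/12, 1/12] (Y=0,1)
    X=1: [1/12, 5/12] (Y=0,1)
0.0148 dits

Conditional mutual information: I(X;Y|Z) = H(X|Z) + H(Y|Z) - H(X,Y|Z)

H(Z) = 0.2764
H(X,Z) = 0.5396 → H(X|Z) = 0.2632
H(Y,Z) = 0.5396 → H(Y|Z) = 0.2632
H(X,Y,Z) = 0.7879 → H(X,Y|Z) = 0.5115

I(X;Y|Z) = 0.2632 + 0.2632 - 0.5115 = 0.0148 dits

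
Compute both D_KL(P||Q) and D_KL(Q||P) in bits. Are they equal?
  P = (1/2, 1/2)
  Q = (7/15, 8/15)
D_KL(P||Q) = 0.0032, D_KL(Q||P) = 0.0032

KL divergence is not symmetric: D_KL(P||Q) ≠ D_KL(Q||P) in general.

D_KL(P||Q) = 0.0032 bits
D_KL(Q||P) = 0.0032 bits

In this case they happen to be equal (to 4 decimal places).

This asymmetry is why KL divergence is not a true distance metric.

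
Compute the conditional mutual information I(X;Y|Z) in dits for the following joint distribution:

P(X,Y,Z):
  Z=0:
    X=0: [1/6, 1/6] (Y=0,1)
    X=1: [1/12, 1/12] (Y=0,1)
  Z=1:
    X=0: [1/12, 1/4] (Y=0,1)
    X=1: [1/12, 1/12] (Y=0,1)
0.0066 dits

Conditional mutual information: I(X;Y|Z) = H(X|Z) + H(Y|Z) - H(X,Y|Z)

H(Z) = 0.3010
H(X,Z) = 0.5775 → H(X|Z) = 0.2764
H(Y,Z) = 0.5898 → H(Y|Z) = 0.2887
H(X,Y,Z) = 0.8596 → H(X,Y|Z) = 0.5585

I(X;Y|Z) = 0.2764 + 0.2887 - 0.5585 = 0.0066 dits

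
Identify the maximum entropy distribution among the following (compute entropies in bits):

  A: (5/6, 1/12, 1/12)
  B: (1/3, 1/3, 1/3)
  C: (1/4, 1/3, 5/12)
B

For a discrete distribution over n outcomes, entropy is maximized by the uniform distribution.

Computing entropies:
H(A) = 0.8167 bits
H(B) = 1.5850 bits
H(C) = 1.5546 bits

The uniform distribution (where all probabilities equal 1/3) achieves the maximum entropy of log_2(3) = 1.5850 bits.

Distribution B has the highest entropy.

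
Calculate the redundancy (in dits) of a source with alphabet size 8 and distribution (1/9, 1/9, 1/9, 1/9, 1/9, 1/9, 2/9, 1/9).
0.0157 dits

Redundancy measures how far a source is from maximum entropy:
R = H_max - H(X)

Maximum entropy for 8 symbols: H_max = log_10(8) = 0.9031 dits
Actual entropy: H(X) = 0.8873 dits
Redundancy: R = 0.9031 - 0.8873 = 0.0157 dits

This redundancy represents potential for compression: the source could be compressed by 0.0157 dits per symbol.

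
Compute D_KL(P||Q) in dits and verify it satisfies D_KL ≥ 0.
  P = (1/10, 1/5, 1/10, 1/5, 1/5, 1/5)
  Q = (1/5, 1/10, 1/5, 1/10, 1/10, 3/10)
0.0852 dits

KL divergence satisfies the Gibbs inequality: D_KL(P||Q) ≥ 0 for all distributions P, Q.

D_KL(P||Q) = Σ p(x) log(p(x)/q(x))
Term by term:
  x=0: 1/10 × log_10[(1/10)/(1/5)] = -0.0301
  x=1: 1/5 × log_10[(1/5)/(1/10)] = 0.0602
  x=2: 1/10 × log_10[(1/10)/(1/5)] = -0.0301
  x=3: 1/5 × log_10[(1/5)/(1/10)] = 0.0602
  x=4: 1/5 × log_10[(1/5)/(1/10)] = 0.0602
  x=5: 1/5 × log_10[(1/5)/(3/10)] = -0.0352
D_KL(P||Q) = 0.0852 dits

D_KL(P||Q) = 0.0852 ≥ 0 ✓

This non-negativity is a fundamental property: relative entropy cannot be negative because it measures how different Q is from P.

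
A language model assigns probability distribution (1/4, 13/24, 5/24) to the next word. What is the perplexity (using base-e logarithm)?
2.7332

Perplexity is e^H (or exp(H) for natural log).

First, H = -Σ p log p = 1.0055 nats
Perplexity = e^1.0055 = 2.7332

Interpretation: The model's uncertainty is equivalent to choosing uniformly among 2.7 options.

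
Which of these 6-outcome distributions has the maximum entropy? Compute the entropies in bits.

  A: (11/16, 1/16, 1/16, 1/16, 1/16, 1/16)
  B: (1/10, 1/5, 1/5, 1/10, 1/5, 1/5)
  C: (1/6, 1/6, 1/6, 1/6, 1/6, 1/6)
C

For a discrete distribution over n outcomes, entropy is maximized by the uniform distribution.

Computing entropies:
H(A) = 1.6216 bits
H(B) = 2.5219 bits
H(C) = 2.5850 bits

The uniform distribution (where all probabilities equal 1/6) achieves the maximum entropy of log_2(6) = 2.5850 bits.

Distribution C has the highest entropy.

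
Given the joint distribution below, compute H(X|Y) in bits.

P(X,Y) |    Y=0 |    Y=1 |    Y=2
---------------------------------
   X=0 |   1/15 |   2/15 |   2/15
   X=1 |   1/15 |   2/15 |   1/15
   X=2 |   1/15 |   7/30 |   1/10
1.5412 bits

Using the chain rule: H(X|Y) = H(X,Y) - H(Y)

First, compute H(X,Y) = 3.0267 bits

Marginal P(Y) = (1/5, 1/2, 3/10)
H(Y) = 1.4855 bits

H(X|Y) = H(X,Y) - H(Y) = 3.0267 - 1.4855 = 1.5412 bits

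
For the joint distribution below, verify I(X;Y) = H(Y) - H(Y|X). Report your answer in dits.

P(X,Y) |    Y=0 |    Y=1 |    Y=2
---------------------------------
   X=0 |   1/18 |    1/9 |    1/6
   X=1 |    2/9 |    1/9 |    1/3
I(X;Y) = 0.0110 dits

Mutual information has multiple equivalent forms:
- I(X;Y) = H(X) - H(X|Y)
- I(X;Y) = H(Y) - H(Y|X)
- I(X;Y) = H(X) + H(Y) - H(X,Y)

Computing all quantities:
H(X) = 0.2764, H(Y) = 0.4502, H(X,Y) = 0.7157
H(X|Y) = 0.2655, H(Y|X) = 0.4392

Verification:
H(X) - H(X|Y) = 0.2764 - 0.2655 = 0.0110
H(Y) - H(Y|X) = 0.4502 - 0.4392 = 0.0110
H(X) + H(Y) - H(X,Y) = 0.2764 + 0.4502 - 0.7157 = 0.0110

All forms give I(X;Y) = 0.0110 dits. ✓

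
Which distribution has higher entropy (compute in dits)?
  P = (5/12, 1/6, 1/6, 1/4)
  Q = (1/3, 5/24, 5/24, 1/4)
Q

Computing entropies in dits:
H(P) = 0.5683
H(Q) = 0.5934

Distribution Q has higher entropy.

Intuition: The distribution closer to uniform (more spread out) has higher entropy.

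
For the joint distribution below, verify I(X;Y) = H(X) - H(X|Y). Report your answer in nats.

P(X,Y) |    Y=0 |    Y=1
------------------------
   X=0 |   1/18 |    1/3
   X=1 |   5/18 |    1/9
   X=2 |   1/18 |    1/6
I(X;Y) = 0.1511 nats

Mutual information has multiple equivalent forms:
- I(X;Y) = H(X) - H(X|Y)
- I(X;Y) = H(Y) - H(Y|X)
- I(X;Y) = H(X) + H(Y) - H(X,Y)

Computing all quantities:
H(X) = 1.0688, H(Y) = 0.6682, H(X,Y) = 1.5859
H(X|Y) = 0.9177, H(Y|X) = 0.5171

Verification:
H(X) - H(X|Y) = 1.0688 - 0.9177 = 0.1511
H(Y) - H(Y|X) = 0.6682 - 0.5171 = 0.1511
H(X) + H(Y) - H(X,Y) = 1.0688 + 0.6682 - 1.5859 = 0.1511

All forms give I(X;Y) = 0.1511 nats. ✓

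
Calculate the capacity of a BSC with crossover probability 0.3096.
0.1073 bits

For a binary symmetric channel (BSC) with error probability p:
Capacity C = 1 - H(p) bits per symbol

where H(p) = -p log₂(p) - (1-p) log₂(1-p) is the binary entropy function.

H(0.3096) = 0.8927 bits
C = 1 - 0.8927 = 0.1073 bits per symbol

This means we can reliably transmit up to 0.1073 bits of information per channel use.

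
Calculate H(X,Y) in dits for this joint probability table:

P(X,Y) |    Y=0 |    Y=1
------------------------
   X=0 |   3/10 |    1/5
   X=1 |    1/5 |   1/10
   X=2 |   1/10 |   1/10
0.7365 dits

Joint entropy is H(X,Y) = -Σ_{x,y} p(x,y) log p(x,y).

Summing over all non-zero entries:
H(X,Y) = -[3/10·log_10(3/10) + 1/5·log_10(1/5) + 1/5·log_10(1/5) + 1/10·log_10(1/10) + 1/10·log_10(1/10) + 1/10·log_10(1/10)]
H(X,Y) = 0.7365 dits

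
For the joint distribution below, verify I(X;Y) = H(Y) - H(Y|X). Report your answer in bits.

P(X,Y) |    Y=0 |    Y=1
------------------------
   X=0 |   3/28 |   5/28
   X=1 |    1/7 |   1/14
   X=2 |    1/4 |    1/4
I(X;Y) = 0.0305 bits

Mutual information has multiple equivalent forms:
- I(X;Y) = H(X) - H(X|Y)
- I(X;Y) = H(Y) - H(Y|X)
- I(X;Y) = H(X) + H(Y) - H(X,Y)

Computing all quantities:
H(X) = 1.4926, H(Y) = 1.0000, H(X,Y) = 2.4621
H(X|Y) = 1.4621, H(Y|X) = 0.9695

Verification:
H(X) - H(X|Y) = 1.4926 - 1.4621 = 0.0305
H(Y) - H(Y|X) = 1.0000 - 0.9695 = 0.0305
H(X) + H(Y) - H(X,Y) = 1.4926 + 1.0000 - 2.4621 = 0.0305

All forms give I(X;Y) = 0.0305 bits. ✓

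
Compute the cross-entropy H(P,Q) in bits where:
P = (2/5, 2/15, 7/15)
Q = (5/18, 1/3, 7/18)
1.5864 bits

Cross-entropy: H(P,Q) = -Σ p(x) log q(x)

Alternatively: H(P,Q) = H(P) + D_KL(P||Q)
H(P) = 1.4295 bits
D_KL(P||Q) = 0.1569 bits

H(P,Q) = 1.4295 + 0.1569 = 1.5864 bits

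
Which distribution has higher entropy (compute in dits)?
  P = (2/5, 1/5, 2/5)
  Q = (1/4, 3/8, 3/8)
Q

Computing entropies in dits:
H(P) = 0.4581
H(Q) = 0.4700

Distribution Q has higher entropy.

Intuition: The distribution closer to uniform (more spread out) has higher entropy.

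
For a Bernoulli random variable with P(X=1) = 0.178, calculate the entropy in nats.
0.4683 nats

The binary entropy function is:
H(p) = -p log(p) - (1-p) log(1-p)

H(0.178) = -0.178 × log_e(0.178) - 0.822 × log_e(0.822)
H(0.178) = 0.4683 nats

Note: Binary entropy is maximized at p=0.5 (H=1 bit) and minimized at p=0 or p=1 (H=0).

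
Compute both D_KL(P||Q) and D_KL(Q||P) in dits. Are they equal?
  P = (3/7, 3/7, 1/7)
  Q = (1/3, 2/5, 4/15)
D_KL(P||Q) = 0.0209, D_KL(Q||P) = 0.0239

KL divergence is not symmetric: D_KL(P||Q) ≠ D_KL(Q||P) in general.

D_KL(P||Q) = 0.0209 dits
D_KL(Q||P) = 0.0239 dits

No, they are not equal!

This asymmetry is why KL divergence is not a true distance metric.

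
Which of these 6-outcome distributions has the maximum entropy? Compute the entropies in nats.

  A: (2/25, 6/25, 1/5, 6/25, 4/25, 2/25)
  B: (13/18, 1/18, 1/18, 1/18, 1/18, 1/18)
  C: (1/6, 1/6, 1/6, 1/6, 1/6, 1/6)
C

For a discrete distribution over n outcomes, entropy is maximized by the uniform distribution.

Computing entropies:
H(A) = 1.7042 nats
H(B) = 1.0379 nats
H(C) = 1.7918 nats

The uniform distribution (where all probabilities equal 1/6) achieves the maximum entropy of log_e(6) = 1.7918 nats.

Distribution C has the highest entropy.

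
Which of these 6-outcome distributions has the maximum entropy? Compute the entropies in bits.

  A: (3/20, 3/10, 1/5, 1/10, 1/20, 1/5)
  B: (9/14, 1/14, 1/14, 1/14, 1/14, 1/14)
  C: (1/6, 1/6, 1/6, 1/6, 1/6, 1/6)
C

For a discrete distribution over n outcomes, entropy is maximized by the uniform distribution.

Computing entropies:
H(A) = 2.4087 bits
H(B) = 1.7695 bits
H(C) = 2.5850 bits

The uniform distribution (where all probabilities equal 1/6) achieves the maximum entropy of log_2(6) = 2.5850 bits.

Distribution C has the highest entropy.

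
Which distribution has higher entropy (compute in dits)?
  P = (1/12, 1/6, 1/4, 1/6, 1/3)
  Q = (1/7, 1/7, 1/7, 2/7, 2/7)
Q

Computing entropies in dits:
H(P) = 0.6589
H(Q) = 0.6731

Distribution Q has higher entropy.

Intuition: The distribution closer to uniform (more spread out) has higher entropy.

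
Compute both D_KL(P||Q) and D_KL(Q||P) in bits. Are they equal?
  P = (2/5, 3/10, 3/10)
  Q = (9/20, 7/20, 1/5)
D_KL(P||Q) = 0.0408, D_KL(Q||P) = 0.0373

KL divergence is not symmetric: D_KL(P||Q) ≠ D_KL(Q||P) in general.

D_KL(P||Q) = 0.0408 bits
D_KL(Q||P) = 0.0373 bits

No, they are not equal!

This asymmetry is why KL divergence is not a true distance metric.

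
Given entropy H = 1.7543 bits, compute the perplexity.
3.3736

Perplexity is 2^H (or exp(H) for natural log).

H = 1.7543 bits
Perplexity = 2^1.7543 = 3.3736

Interpretation: The model's uncertainty is equivalent to choosing uniformly among 3.4 options.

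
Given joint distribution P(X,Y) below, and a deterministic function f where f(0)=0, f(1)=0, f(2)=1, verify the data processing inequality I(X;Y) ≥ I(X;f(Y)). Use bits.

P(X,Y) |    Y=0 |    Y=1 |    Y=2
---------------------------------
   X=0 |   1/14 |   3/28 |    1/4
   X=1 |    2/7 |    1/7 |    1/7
I(X;Y) = 0.1096, I(X;f(Y)) = 0.0831, inequality holds: 0.1096 ≥ 0.0831

Data Processing Inequality: For any Markov chain X → Y → Z, we have I(X;Y) ≥ I(X;Z).

Here Z = f(Y) is a deterministic function of Y, forming X → Y → Z.

Original I(X;Y) = 0.1096 bits

After applying f:
P(X,Z) where Z=f(Y):
- P(X,Z=0) = P(X,Y=0) + P(X,Y=1)
- P(X,Z=1) = P(X,Y=2)

I(X;Z) = I(X;f(Y)) = 0.0831 bits

Verification: 0.1096 ≥ 0.0831 ✓

Information cannot be created by processing; the function f can only lose information about X.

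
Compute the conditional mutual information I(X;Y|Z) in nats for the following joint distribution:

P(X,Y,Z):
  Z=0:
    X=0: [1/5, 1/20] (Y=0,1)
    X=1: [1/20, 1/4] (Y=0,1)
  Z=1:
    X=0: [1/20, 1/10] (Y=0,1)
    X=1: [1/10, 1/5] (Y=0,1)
0.1187 nats

Conditional mutual information: I(X;Y|Z) = H(X|Z) + H(Y|Z) - H(X,Y|Z)

H(Z) = 0.6881
H(X,Z) = 1.3535 → H(X|Z) = 0.6654
H(Y,Z) = 1.3535 → H(Y|Z) = 0.6654
H(X,Y,Z) = 1.9002 → H(X,Y|Z) = 1.2121

I(X;Y|Z) = 0.6654 + 0.6654 - 1.2121 = 0.1187 nats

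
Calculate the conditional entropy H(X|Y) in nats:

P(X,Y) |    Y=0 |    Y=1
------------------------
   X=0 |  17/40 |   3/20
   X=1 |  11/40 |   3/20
0.6770 nats

Using the chain rule: H(X|Y) = H(X,Y) - H(Y)

First, compute H(X,Y) = 1.2878 nats

Marginal P(Y) = (7/10, 3/10)
H(Y) = 0.6109 nats

H(X|Y) = H(X,Y) - H(Y) = 1.2878 - 0.6109 = 0.6770 nats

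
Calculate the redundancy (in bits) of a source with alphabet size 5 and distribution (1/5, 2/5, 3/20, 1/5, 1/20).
0.2377 bits

Redundancy measures how far a source is from maximum entropy:
R = H_max - H(X)

Maximum entropy for 5 symbols: H_max = log_2(5) = 2.3219 bits
Actual entropy: H(X) = 2.0842 bits
Redundancy: R = 2.3219 - 2.0842 = 0.2377 bits

This redundancy represents potential for compression: the source could be compressed by 0.2377 bits per symbol.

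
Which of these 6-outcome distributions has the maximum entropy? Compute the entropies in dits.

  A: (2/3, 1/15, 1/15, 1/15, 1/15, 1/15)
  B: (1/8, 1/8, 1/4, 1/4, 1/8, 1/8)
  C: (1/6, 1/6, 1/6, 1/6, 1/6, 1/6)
C

For a discrete distribution over n outcomes, entropy is maximized by the uniform distribution.

Computing entropies:
H(A) = 0.5094 dits
H(B) = 0.7526 dits
H(C) = 0.7782 dits

The uniform distribution (where all probabilities equal 1/6) achieves the maximum entropy of log_10(6) = 0.7782 dits.

Distribution C has the highest entropy.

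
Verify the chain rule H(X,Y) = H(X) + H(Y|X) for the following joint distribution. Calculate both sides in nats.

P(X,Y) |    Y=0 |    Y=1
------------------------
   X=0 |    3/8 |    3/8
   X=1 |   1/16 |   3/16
H(X,Y) = 1.2228, H(X) = 0.5623, H(Y|X) = 0.6604 (all in nats)

Chain rule: H(X,Y) = H(X) + H(Y|X)

Left side — joint entropy directly:
H(X,Y) = -Σ p(x,y) log p(x,y) = 1.2228 nats

Right side — compute H(Y|X) from the conditional distributions:
P(X) = (3/4, 1/4), so H(X) = 0.5623 nats
H(Y|X) = Σ_x P(X=x) · H(Y|X=x):
  P(Y|X=0) = (1/2, 1/2), H(Y|X=0) = 0.6931, weight P(X=0) = 3/4
  P(Y|X=1) = (1/4, 3/4), H(Y|X=1) = 0.5623, weight P(X=1) = 1/4
H(Y|X) = 0.6604 nats

H(X) + H(Y|X) = 0.5623 + 0.6604 = 1.2228 nats

Both sides equal 1.2228 nats. ✓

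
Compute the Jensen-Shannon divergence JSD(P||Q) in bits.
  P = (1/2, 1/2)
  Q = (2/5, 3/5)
0.0073 bits

Jensen-Shannon divergence is:
JSD(P||Q) = 0.5 × D_KL(P||M) + 0.5 × D_KL(Q||M)
where M = 0.5 × (P + Q) is the mixture distribution.

M = 0.5 × (1/2, 1/2) + 0.5 × (2/5, 3/5) = (9/20, 11/20)

D_KL(P||M) = 0.0072 bits
D_KL(Q||M) = 0.0073 bits

JSD(P||Q) = 0.5 × 0.0072 + 0.5 × 0.0073 = 0.0073 bits

Unlike KL divergence, JSD is symmetric and bounded: 0 ≤ JSD ≤ log(2).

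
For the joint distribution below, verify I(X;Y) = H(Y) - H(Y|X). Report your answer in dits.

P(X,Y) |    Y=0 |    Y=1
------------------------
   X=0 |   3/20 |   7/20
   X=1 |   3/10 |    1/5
I(X;Y) = 0.0201 dits

Mutual information has multiple equivalent forms:
- I(X;Y) = H(X) - H(X|Y)
- I(X;Y) = H(Y) - H(Y|X)
- I(X;Y) = H(X) + H(Y) - H(X,Y)

Computing all quantities:
H(X) = 0.3010, H(Y) = 0.2989, H(X,Y) = 0.5798
H(X|Y) = 0.2810, H(Y|X) = 0.2788

Verification:
H(X) - H(X|Y) = 0.3010 - 0.2810 = 0.0201
H(Y) - H(Y|X) = 0.2989 - 0.2788 = 0.0201
H(X) + H(Y) - H(X,Y) = 0.3010 + 0.2989 - 0.5798 = 0.0201

All forms give I(X;Y) = 0.0201 dits. ✓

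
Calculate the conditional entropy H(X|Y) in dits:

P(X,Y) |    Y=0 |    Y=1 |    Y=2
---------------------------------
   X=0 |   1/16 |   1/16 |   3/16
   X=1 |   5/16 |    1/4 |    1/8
0.2326 dits

Using the chain rule: H(X|Y) = H(X,Y) - H(Y)

First, compute H(X,Y) = 0.7081 dits

Marginal P(Y) = (3/8, 5/16, 5/16)
H(Y) = 0.4755 dits

H(X|Y) = H(X,Y) - H(Y) = 0.7081 - 0.4755 = 0.2326 dits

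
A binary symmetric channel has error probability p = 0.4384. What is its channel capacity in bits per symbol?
0.0110 bits

For a binary symmetric channel (BSC) with error probability p:
Capacity C = 1 - H(p) bits per symbol

where H(p) = -p log₂(p) - (1-p) log₂(1-p) is the binary entropy function.

H(0.4384) = 0.9890 bits
C = 1 - 0.9890 = 0.0110 bits per symbol

This means we can reliably transmit up to 0.0110 bits of information per channel use.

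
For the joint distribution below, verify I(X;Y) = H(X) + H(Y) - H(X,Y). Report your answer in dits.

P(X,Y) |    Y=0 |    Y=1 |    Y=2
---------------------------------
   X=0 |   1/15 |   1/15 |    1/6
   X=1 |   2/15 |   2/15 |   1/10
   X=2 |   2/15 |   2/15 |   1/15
I(X;Y) = 0.0212 dits

Mutual information has multiple equivalent forms:
- I(X;Y) = H(X) - H(X|Y)
- I(X;Y) = H(Y) - H(Y|X)
- I(X;Y) = H(X) + H(Y) - H(X,Y)

Computing all quantities:
H(X) = 0.4757, H(Y) = 0.4771, H(X,Y) = 0.9316
H(X|Y) = 0.4545, H(Y|X) = 0.4559

Verification:
H(X) - H(X|Y) = 0.4757 - 0.4545 = 0.0212
H(Y) - H(Y|X) = 0.4771 - 0.4559 = 0.0212
H(X) + H(Y) - H(X,Y) = 0.4757 + 0.4771 - 0.9316 = 0.0212

All forms give I(X;Y) = 0.0212 dits. ✓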